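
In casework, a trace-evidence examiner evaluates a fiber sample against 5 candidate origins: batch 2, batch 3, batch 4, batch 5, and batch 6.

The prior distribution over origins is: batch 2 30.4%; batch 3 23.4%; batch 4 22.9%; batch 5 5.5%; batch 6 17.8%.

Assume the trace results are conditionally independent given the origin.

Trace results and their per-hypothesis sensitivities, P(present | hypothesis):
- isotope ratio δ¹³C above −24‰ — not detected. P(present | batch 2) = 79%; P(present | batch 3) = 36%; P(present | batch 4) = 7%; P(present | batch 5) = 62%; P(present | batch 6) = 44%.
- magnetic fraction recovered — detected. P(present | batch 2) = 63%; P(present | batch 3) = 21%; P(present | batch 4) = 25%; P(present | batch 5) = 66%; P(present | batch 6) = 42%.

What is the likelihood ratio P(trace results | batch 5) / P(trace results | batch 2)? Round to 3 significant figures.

Take the product of per-trace result likelihoods under each hypothesis (using 1 − P(present | H) for each absent trace result), then divide.
  batch 5: (1 − 0.62) × 0.66 = 0.2508
  batch 2: (1 − 0.79) × 0.63 = 0.1323
Bayes factor = 0.2508 / 0.1323 ≈ 1.90

1.90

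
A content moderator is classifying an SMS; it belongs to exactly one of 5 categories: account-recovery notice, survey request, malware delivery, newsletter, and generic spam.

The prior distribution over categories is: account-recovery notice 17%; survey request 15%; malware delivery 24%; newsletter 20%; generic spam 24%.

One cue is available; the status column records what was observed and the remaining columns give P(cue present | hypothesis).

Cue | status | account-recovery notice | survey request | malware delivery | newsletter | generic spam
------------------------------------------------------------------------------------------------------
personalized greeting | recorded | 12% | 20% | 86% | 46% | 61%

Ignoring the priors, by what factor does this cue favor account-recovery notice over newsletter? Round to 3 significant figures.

Likelihood of this cue under each hypothesis:
  account-recovery notice: 0.12
  newsletter: 0.46
Bayes factor = 0.12 / 0.46 ≈ 0.261

0.261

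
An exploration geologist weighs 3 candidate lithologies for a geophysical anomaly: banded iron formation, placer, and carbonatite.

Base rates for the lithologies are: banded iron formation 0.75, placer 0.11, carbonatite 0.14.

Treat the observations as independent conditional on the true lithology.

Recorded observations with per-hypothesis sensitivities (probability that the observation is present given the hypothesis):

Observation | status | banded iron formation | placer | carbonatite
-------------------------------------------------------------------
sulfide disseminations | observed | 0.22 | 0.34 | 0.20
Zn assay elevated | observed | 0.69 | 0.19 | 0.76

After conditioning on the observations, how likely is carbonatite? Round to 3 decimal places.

0.150

Multiply each prior by the joint likelihood of the evidence pattern:
  banded iron formation: 0.75 × 0.22 × 0.69 = 0.11385
  placer: 0.11 × 0.34 × 0.19 = 0.007106
  carbonatite: 0.14 × 0.20 × 0.76 = 0.02128
Marginal likelihood of the evidence = 0.14224.
P(carbonatite | evidence) = 0.02128 / 0.14224 ≈ 0.150.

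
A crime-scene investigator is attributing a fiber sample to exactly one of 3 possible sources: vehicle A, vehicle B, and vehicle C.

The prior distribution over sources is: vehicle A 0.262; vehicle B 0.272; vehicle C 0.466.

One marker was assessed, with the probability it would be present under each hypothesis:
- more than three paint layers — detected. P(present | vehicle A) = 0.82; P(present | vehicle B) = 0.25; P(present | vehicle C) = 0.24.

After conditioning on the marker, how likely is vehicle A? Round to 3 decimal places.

0.544

By Bayes' rule, the unnormalized weight for each hypothesis is prior × likelihood:
  vehicle A: 0.262 × 0.82 = 0.21484
  vehicle B: 0.272 × 0.25 = 0.068
  vehicle C: 0.466 × 0.24 = 0.11184
Normalizing constant Z = 0.21484 + 0.068 + 0.11184 = 0.39468.
P(vehicle A | evidence) = 0.21484 / 0.39468 ≈ 0.544.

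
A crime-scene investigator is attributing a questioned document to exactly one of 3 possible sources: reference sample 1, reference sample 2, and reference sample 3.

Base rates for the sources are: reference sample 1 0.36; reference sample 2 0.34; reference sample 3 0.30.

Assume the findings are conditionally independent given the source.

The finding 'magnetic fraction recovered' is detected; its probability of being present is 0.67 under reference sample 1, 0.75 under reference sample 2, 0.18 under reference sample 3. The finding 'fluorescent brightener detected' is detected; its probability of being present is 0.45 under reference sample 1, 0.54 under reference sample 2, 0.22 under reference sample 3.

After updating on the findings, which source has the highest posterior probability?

reference sample 2

For each hypothesis, the unnormalized posterior weight is prior × product of the finding likelihoods:
  reference sample 1: 0.36 × 0.67 × 0.45 = 0.10854
  reference sample 2: 0.34 × 0.75 × 0.54 = 0.1377
  reference sample 3: 0.30 × 0.18 × 0.22 = 0.01188
Marginal likelihood of the evidence = 0.25812.
P(reference sample 1 | evidence) ≈ 0.10854 / 0.25812 ≈ 0.421
P(reference sample 2 | evidence) ≈ 0.1377 / 0.25812 ≈ 0.533
P(reference sample 3 | evidence) ≈ 0.01188 / 0.25812 ≈ 0.046
The largest is 0.533, so reference sample 2 is most probable.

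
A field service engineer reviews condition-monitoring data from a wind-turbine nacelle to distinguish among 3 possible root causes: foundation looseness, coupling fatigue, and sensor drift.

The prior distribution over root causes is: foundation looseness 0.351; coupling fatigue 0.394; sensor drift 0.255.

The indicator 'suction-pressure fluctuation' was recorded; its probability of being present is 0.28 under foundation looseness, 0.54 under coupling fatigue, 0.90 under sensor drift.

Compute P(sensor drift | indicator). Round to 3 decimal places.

0.425

Multiply each prior by the likelihood of the indicator:
  foundation looseness: 0.351 × 0.28 = 0.09828
  coupling fatigue: 0.394 × 0.54 = 0.21276
  sensor drift: 0.255 × 0.90 = 0.2295
Normalizing constant Z = 0.09828 + 0.21276 + 0.2295 = 0.54054.
P(sensor drift | evidence) = 0.2295 / 0.54054 ≈ 0.425.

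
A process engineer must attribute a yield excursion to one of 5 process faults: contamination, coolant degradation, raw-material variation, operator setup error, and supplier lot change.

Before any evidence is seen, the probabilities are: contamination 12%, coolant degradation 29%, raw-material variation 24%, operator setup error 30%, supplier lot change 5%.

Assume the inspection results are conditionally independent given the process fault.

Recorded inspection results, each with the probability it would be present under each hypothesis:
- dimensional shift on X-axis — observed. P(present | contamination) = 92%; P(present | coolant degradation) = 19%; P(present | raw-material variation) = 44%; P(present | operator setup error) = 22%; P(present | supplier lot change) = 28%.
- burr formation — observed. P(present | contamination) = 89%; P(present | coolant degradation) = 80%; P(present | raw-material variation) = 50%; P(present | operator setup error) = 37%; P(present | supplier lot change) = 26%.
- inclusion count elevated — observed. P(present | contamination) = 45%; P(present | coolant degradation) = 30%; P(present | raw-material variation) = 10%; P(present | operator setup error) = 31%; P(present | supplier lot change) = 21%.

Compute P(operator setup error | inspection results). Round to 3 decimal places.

By Bayes' rule with conditional independence, the unnormalized weight for each hypothesis is prior × ∏ likelihoods:
  contamination: 0.12 × 0.92 × 0.89 × 0.45 = 0.044215
  coolant degradation: 0.29 × 0.19 × 0.80 × 0.30 = 0.013224
  raw-material variation: 0.24 × 0.44 × 0.50 × 0.10 = 0.00528
  operator setup error: 0.30 × 0.22 × 0.37 × 0.31 = 0.0075702
  supplier lot change: 0.05 × 0.28 × 0.26 × 0.21 = 0.0007644
Normalizing constant Z = 0.044215 + 0.013224 + 0.00528 + 0.0075702 + 0.0007644 = 0.071054.
P(operator setup error | evidence) = 0.0075702 / 0.071054 ≈ 0.107.

0.107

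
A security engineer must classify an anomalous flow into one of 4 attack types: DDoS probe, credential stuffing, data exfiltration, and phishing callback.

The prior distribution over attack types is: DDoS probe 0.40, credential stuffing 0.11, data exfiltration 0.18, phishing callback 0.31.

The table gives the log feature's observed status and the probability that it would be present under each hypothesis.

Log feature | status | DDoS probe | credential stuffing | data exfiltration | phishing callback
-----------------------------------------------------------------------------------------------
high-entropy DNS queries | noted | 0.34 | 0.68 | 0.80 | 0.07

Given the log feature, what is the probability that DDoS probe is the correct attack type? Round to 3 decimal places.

0.361

Multiply each prior by the likelihood of the log feature:
  DDoS probe: 0.40 × 0.34 = 0.136
  credential stuffing: 0.11 × 0.68 = 0.0748
  data exfiltration: 0.18 × 0.80 = 0.144
  phishing callback: 0.31 × 0.07 = 0.0217
The unnormalized weights sum to 0.3765.
P(DDoS probe | evidence) = 0.136 / 0.3765 ≈ 0.361.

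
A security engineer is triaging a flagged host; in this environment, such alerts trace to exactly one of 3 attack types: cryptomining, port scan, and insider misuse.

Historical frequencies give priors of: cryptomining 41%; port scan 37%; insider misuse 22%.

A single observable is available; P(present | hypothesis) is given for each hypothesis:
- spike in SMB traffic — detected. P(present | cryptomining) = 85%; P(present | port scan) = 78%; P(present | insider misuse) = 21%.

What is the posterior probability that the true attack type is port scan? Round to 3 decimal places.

0.422

By Bayes' rule, the unnormalized weight for each hypothesis is prior × likelihood:
  cryptomining: 0.41 × 0.85 = 0.3485
  port scan: 0.37 × 0.78 = 0.2886
  insider misuse: 0.22 × 0.21 = 0.0462
Marginal likelihood of the evidence = 0.6833.
P(port scan | evidence) = 0.2886 / 0.6833 ≈ 0.422.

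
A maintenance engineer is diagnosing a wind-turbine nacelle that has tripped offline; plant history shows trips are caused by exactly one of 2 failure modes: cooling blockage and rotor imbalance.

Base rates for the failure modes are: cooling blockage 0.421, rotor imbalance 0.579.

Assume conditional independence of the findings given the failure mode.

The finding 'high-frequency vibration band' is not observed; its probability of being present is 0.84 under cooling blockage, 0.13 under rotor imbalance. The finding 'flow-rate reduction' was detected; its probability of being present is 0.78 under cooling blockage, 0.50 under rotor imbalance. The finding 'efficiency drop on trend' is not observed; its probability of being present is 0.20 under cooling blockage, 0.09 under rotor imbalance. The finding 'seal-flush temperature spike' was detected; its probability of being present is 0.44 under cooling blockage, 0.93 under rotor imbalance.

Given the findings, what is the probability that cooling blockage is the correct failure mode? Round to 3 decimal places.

0.080

By Bayes' rule with conditional independence, the unnormalized weight for each hypothesis is prior × ∏ likelihoods (using 1 − P(present | H) for each absent finding):
  cooling blockage: 0.421 × (1 − 0.84) × 0.78 × (1 − 0.20) × 0.44 = 0.018494
  rotor imbalance: 0.579 × (1 − 0.13) × 0.50 × (1 − 0.09) × 0.93 = 0.21315
Marginal likelihood of the evidence = 0.23165.
P(cooling blockage | evidence) = 0.018494 / 0.23165 ≈ 0.080.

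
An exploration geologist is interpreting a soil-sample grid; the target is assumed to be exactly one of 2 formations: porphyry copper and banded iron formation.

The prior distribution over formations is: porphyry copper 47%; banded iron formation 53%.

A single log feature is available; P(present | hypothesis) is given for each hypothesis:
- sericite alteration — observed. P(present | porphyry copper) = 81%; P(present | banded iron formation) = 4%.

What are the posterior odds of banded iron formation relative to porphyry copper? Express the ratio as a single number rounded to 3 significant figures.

The normalizing constant cancels in an odds ratio, so compute prior × likelihood for the two hypotheses only:
  banded iron formation: 0.53 × 0.04 = 0.0212
  porphyry copper: 0.47 × 0.81 = 0.3807
Odds(banded iron formation : porphyry copper) = 0.0212 / 0.3807 ≈ 0.0557.

0.0557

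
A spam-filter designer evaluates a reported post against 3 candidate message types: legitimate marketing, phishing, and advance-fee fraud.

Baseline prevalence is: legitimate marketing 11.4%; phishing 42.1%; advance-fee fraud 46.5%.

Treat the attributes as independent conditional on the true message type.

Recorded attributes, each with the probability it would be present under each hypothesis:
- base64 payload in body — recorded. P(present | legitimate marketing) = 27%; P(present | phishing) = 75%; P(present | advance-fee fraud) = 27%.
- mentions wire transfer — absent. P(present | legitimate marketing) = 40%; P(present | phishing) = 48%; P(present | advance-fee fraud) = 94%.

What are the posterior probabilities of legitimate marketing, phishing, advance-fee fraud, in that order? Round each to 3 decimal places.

0.097, 0.863, 0.040

Multiply each prior by the joint likelihood of the attribute pattern (using 1 − P(present | H) for each absent attribute):
  legitimate marketing: 0.114 × 0.27 × (1 − 0.40) = 0.018468
  phishing: 0.421 × 0.75 × (1 − 0.48) = 0.16419
  advance-fee fraud: 0.465 × 0.27 × (1 − 0.94) = 0.007533
Normalizing constant Z = 0.018468 + 0.16419 + 0.007533 = 0.19019.
P(legitimate marketing | evidence) = 0.018468 / 0.19019 ≈ 0.097
P(phishing | evidence) = 0.16419 / 0.19019 ≈ 0.863
P(advance-fee fraud | evidence) = 0.007533 / 0.19019 ≈ 0.040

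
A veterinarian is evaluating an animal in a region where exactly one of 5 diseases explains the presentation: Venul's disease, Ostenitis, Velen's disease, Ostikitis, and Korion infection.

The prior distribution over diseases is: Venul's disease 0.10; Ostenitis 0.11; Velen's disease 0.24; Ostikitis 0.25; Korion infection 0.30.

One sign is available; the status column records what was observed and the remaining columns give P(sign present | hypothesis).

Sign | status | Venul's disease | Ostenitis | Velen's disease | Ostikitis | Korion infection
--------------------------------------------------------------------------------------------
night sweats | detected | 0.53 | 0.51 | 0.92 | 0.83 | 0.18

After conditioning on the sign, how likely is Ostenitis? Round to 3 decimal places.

0.095

Multiply each prior by the likelihood of the sign:
  Venul's disease: 0.10 × 0.53 = 0.053
  Ostenitis: 0.11 × 0.51 = 0.0561
  Velen's disease: 0.24 × 0.92 = 0.2208
  Ostikitis: 0.25 × 0.83 = 0.2075
  Korion infection: 0.30 × 0.18 = 0.054
Marginal likelihood of the evidence = 0.5914.
P(Ostenitis | evidence) = 0.0561 / 0.5914 ≈ 0.095.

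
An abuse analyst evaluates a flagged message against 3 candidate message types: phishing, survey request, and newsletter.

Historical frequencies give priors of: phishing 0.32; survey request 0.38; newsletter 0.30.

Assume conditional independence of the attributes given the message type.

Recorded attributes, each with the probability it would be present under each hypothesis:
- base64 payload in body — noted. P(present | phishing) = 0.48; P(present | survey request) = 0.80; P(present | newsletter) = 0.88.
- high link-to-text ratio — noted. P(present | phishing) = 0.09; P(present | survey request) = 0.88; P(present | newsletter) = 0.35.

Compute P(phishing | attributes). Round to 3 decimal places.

For each hypothesis, the unnormalized posterior weight is prior × product of the attribute likelihoods:
  phishing: 0.32 × 0.48 × 0.09 = 0.013824
  survey request: 0.38 × 0.80 × 0.88 = 0.26752
  newsletter: 0.30 × 0.88 × 0.35 = 0.0924
Normalizing constant Z = 0.013824 + 0.26752 + 0.0924 = 0.37374.
P(phishing | evidence) = 0.013824 / 0.37374 ≈ 0.037.

0.037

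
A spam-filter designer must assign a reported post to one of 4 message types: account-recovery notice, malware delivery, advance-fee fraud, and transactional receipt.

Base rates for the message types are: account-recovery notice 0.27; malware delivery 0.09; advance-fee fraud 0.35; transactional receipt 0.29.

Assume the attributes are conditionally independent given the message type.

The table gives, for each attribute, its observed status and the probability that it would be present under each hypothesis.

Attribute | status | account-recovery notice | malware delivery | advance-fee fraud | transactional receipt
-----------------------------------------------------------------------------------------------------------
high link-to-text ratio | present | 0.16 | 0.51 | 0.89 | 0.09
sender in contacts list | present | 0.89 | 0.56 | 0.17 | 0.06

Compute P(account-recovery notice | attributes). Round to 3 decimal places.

For each hypothesis, the unnormalized posterior weight is prior × product of the attribute likelihoods:
  account-recovery notice: 0.27 × 0.16 × 0.89 = 0.038448
  malware delivery: 0.09 × 0.51 × 0.56 = 0.025704
  advance-fee fraud: 0.35 × 0.89 × 0.17 = 0.052955
  transactional receipt: 0.29 × 0.09 × 0.06 = 0.001566
Normalizing constant Z = 0.038448 + 0.025704 + 0.052955 + 0.001566 = 0.11867.
P(account-recovery notice | evidence) = 0.038448 / 0.11867 ≈ 0.324.

0.324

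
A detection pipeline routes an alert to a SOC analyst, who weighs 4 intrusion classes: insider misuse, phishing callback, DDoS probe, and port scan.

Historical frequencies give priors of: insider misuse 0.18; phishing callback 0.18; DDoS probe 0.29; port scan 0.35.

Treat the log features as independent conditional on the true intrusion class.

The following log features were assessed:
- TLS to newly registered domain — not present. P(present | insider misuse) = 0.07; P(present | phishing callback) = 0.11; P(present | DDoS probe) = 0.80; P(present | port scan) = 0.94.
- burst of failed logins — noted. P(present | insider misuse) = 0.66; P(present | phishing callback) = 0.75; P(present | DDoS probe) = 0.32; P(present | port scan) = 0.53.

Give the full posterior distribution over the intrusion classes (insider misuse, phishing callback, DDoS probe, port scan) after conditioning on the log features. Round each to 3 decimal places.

0.424, 0.462, 0.071, 0.043

Multiply each prior by the joint likelihood of the log feature pattern (using 1 − P(present | H) for each absent log feature):
  insider misuse: 0.18 × (1 − 0.07) × 0.66 = 0.11048
  phishing callback: 0.18 × (1 − 0.11) × 0.75 = 0.12015
  DDoS probe: 0.29 × (1 − 0.80) × 0.32 = 0.01856
  port scan: 0.35 × (1 − 0.94) × 0.53 = 0.01113
Marginal likelihood of the evidence = 0.26032.
P(insider misuse | evidence) = 0.11048 / 0.26032 ≈ 0.424
P(phishing callback | evidence) = 0.12015 / 0.26032 ≈ 0.462
P(DDoS probe | evidence) = 0.01856 / 0.26032 ≈ 0.071
P(port scan | evidence) = 0.01113 / 0.26032 ≈ 0.043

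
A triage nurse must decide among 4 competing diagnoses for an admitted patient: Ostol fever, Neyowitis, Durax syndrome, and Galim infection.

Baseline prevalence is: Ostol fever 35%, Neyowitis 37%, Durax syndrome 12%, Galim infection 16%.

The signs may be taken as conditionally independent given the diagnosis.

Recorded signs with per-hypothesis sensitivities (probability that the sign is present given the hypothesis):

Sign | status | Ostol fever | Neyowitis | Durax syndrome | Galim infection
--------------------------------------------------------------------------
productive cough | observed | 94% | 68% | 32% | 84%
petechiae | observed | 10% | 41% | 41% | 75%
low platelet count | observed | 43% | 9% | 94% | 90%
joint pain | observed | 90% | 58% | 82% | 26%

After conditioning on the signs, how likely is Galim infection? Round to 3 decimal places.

0.438

By Bayes' rule with conditional independence, the unnormalized weight for each hypothesis is prior × ∏ likelihoods:
  Ostol fever: 0.35 × 0.94 × 0.10 × 0.43 × 0.90 = 0.012732
  Neyowitis: 0.37 × 0.68 × 0.41 × 0.09 × 0.58 = 0.0053847
  Durax syndrome: 0.12 × 0.32 × 0.41 × 0.94 × 0.82 = 0.012135
  Galim infection: 0.16 × 0.84 × 0.75 × 0.90 × 0.26 = 0.023587
The unnormalized weights sum to 0.05384.
P(Galim infection | evidence) = 0.023587 / 0.05384 ≈ 0.438.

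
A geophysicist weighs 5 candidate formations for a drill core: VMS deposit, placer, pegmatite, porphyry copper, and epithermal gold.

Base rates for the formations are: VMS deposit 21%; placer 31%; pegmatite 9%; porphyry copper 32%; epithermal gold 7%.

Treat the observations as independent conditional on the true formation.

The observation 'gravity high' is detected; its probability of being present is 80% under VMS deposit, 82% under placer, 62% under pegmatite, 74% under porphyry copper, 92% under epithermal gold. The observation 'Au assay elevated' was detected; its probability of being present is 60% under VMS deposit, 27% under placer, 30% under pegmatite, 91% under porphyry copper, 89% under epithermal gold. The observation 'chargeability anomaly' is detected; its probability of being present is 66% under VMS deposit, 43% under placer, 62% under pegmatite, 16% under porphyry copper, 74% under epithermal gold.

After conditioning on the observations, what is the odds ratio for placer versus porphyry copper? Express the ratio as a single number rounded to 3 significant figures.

Posterior odds equal prior odds times the likelihood ratio; only the two competing hypotheses matter.
  placer: 0.31 × 0.82 × 0.27 × 0.43 = 0.029513
  porphyry copper: 0.32 × 0.74 × 0.91 × 0.16 = 0.034478
Posterior odds = 0.029513 / 0.034478 ≈ 0.856.

0.856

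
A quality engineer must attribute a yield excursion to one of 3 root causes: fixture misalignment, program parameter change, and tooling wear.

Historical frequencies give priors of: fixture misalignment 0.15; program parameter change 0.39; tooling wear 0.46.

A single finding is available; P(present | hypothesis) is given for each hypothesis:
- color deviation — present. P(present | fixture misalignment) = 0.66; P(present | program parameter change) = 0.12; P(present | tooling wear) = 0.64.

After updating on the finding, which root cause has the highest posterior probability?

tooling wear

By Bayes' rule, the unnormalized weight for each hypothesis is prior × likelihood:
  fixture misalignment: 0.15 × 0.66 = 0.099
  program parameter change: 0.39 × 0.12 = 0.0468
  tooling wear: 0.46 × 0.64 = 0.2944
Marginal likelihood of the evidence = 0.4402.
P(fixture misalignment | evidence) ≈ 0.099 / 0.4402 ≈ 0.225
P(program parameter change | evidence) ≈ 0.0468 / 0.4402 ≈ 0.106
P(tooling wear | evidence) ≈ 0.2944 / 0.4402 ≈ 0.669
The largest is 0.669, so tooling wear is most probable.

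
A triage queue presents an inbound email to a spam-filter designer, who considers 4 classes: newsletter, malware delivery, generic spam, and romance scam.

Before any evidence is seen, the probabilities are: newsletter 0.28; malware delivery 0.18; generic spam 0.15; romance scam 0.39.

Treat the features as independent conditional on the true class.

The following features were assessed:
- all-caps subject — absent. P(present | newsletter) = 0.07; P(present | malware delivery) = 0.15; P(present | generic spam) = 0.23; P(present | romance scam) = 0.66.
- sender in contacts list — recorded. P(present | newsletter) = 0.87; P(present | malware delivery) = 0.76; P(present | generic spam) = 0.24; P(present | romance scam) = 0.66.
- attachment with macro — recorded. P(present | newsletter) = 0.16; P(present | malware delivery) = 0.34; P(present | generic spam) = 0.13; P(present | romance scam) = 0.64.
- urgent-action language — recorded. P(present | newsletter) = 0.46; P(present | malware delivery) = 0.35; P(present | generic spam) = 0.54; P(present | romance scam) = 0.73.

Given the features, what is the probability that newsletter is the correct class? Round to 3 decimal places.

Multiply each prior by the joint likelihood of the feature pattern (using 1 − P(present | H) for each absent feature):
  newsletter: 0.28 × (1 − 0.07) × 0.87 × 0.16 × 0.46 = 0.016674
  malware delivery: 0.18 × (1 − 0.15) × 0.76 × 0.34 × 0.35 = 0.013837
  generic spam: 0.15 × (1 − 0.23) × 0.24 × 0.13 × 0.54 = 0.0019459
  romance scam: 0.39 × (1 − 0.66) × 0.66 × 0.64 × 0.73 = 0.040887
The unnormalized weights sum to 0.073345.
P(newsletter | evidence) = 0.016674 / 0.073345 ≈ 0.227.

0.227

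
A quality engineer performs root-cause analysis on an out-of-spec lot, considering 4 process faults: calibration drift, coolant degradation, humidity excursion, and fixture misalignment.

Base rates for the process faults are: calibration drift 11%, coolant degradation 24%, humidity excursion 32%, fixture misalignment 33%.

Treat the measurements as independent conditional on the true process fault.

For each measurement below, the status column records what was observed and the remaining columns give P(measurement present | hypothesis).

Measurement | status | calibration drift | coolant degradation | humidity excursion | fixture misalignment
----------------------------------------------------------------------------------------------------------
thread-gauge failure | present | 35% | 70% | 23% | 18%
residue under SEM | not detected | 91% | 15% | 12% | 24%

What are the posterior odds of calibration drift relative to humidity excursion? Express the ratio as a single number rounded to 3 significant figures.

0.0535

The normalizing constant cancels in an odds ratio, so compute prior × likelihood for the two hypotheses only (using 1 − P(present | H) for each absent measurement):
  calibration drift: 0.11 × 0.35 × (1 − 0.91) = 0.003465
  humidity excursion: 0.32 × 0.23 × (1 − 0.12) = 0.064768
Posterior odds = 0.003465 / 0.064768 ≈ 0.0535.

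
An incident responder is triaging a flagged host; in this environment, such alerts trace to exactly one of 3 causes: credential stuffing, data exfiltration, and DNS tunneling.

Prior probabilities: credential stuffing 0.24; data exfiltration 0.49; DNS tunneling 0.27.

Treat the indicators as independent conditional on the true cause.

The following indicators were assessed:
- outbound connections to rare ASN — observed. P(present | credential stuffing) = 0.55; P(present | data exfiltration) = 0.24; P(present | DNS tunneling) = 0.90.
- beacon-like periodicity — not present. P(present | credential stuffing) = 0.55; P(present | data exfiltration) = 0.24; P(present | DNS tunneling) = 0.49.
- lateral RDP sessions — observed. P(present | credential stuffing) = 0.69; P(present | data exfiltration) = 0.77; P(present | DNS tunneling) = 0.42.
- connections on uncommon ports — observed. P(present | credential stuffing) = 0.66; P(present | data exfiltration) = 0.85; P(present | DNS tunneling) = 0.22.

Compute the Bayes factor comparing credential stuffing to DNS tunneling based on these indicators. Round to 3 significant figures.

2.66

The Bayes factor is the ratio of the joint likelihoods of the indicator pattern under the two hypotheses (using 1 − P(present | H) for each absent indicator).
  credential stuffing: 0.55 × (1 − 0.55) × 0.69 × 0.66 = 0.11271
  DNS tunneling: 0.90 × (1 − 0.49) × 0.42 × 0.22 = 0.042412
Bayes factor = 0.11271 / 0.042412 ≈ 2.66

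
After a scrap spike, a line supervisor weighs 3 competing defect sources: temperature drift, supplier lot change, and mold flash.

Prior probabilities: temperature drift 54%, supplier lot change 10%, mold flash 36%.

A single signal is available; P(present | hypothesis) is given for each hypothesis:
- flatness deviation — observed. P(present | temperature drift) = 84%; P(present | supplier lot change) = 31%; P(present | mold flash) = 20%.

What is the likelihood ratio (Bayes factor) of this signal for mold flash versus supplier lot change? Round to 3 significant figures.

Likelihood of this signal under each hypothesis:
  mold flash: 0.2
  supplier lot change: 0.31
Bayes factor = 0.2 / 0.31 ≈ 0.645

0.645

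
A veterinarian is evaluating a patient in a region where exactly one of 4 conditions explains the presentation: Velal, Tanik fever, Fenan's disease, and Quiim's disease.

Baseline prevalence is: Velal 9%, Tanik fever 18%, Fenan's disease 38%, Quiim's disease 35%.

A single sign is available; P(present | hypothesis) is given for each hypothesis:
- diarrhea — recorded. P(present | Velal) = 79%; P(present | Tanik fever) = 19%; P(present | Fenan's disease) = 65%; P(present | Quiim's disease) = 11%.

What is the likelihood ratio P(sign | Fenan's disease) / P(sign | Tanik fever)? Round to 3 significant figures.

3.42

Likelihood of this sign under each hypothesis:
  Fenan's disease: 0.65
  Tanik fever: 0.19
Bayes factor = 0.65 / 0.19 ≈ 3.42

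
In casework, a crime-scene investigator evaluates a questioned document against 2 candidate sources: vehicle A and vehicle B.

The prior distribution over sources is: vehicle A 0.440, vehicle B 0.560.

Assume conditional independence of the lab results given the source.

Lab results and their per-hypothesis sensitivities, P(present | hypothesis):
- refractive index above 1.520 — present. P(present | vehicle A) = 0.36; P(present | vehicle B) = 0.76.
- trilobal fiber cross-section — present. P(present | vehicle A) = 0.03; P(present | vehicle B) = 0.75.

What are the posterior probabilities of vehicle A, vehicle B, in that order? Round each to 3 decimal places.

Multiply each prior by the joint likelihood of the lab result pattern:
  vehicle A: 0.440 × 0.36 × 0.03 = 0.004752
  vehicle B: 0.560 × 0.76 × 0.75 = 0.3192
Marginal likelihood of the evidence = 0.32395.
P(vehicle A | evidence) = 0.004752 / 0.32395 ≈ 0.015
P(vehicle B | evidence) = 0.3192 / 0.32395 ≈ 0.985

0.015, 0.985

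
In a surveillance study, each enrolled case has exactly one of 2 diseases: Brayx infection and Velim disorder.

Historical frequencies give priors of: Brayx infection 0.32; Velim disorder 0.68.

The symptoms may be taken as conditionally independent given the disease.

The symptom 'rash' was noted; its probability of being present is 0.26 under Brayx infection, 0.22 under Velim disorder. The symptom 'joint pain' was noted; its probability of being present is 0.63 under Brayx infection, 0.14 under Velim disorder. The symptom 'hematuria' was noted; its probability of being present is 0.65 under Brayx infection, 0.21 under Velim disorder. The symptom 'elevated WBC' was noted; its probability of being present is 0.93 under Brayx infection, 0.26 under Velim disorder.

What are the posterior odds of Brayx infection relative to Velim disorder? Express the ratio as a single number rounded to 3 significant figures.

27.7

Unnormalized posterior weight (prior times the symptom likelihoods) for each of the two hypotheses:
  Brayx infection: 0.32 × 0.26 × 0.63 × 0.65 × 0.93 = 0.031685
  Velim disorder: 0.68 × 0.22 × 0.14 × 0.21 × 0.26 = 0.0011435
Odds(Brayx infection : Velim disorder) = 0.031685 / 0.0011435 ≈ 27.7.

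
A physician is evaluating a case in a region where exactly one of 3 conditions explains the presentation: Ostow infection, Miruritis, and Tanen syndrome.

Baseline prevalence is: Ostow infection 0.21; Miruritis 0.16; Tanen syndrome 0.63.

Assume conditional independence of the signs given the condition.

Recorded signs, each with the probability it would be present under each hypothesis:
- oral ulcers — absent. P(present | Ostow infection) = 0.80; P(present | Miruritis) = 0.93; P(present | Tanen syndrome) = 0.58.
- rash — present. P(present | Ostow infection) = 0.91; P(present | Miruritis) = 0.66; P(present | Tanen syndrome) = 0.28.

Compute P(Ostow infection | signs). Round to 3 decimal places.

Multiply each prior by the joint likelihood of the sign pattern (using 1 − P(present | H) for each absent sign):
  Ostow infection: 0.21 × (1 − 0.80) × 0.91 = 0.03822
  Miruritis: 0.16 × (1 − 0.93) × 0.66 = 0.007392
  Tanen syndrome: 0.63 × (1 − 0.58) × 0.28 = 0.074088
Normalizing constant Z = 0.03822 + 0.007392 + 0.074088 = 0.1197.
P(Ostow infection | evidence) = 0.03822 / 0.1197 ≈ 0.319.

0.319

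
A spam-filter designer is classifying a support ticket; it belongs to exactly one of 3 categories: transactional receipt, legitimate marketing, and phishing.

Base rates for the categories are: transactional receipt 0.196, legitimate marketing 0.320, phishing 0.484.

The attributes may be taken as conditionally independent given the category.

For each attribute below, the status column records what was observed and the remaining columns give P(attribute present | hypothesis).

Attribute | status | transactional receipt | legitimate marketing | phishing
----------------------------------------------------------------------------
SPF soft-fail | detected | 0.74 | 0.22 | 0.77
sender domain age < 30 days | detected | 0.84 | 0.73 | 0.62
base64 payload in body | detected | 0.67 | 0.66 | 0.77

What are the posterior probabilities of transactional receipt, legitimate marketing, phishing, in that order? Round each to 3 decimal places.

0.278, 0.116, 0.606

For each hypothesis, the unnormalized posterior weight is prior × product of the attribute likelihoods:
  transactional receipt: 0.196 × 0.74 × 0.84 × 0.67 = 0.081629
  legitimate marketing: 0.320 × 0.22 × 0.73 × 0.66 = 0.033919
  phishing: 0.484 × 0.77 × 0.62 × 0.77 = 0.17792
Normalizing constant Z = 0.081629 + 0.033919 + 0.17792 = 0.29346.
P(transactional receipt | evidence) = 0.081629 / 0.29346 ≈ 0.278
P(legitimate marketing | evidence) = 0.033919 / 0.29346 ≈ 0.116
P(phishing | evidence) = 0.17792 / 0.29346 ≈ 0.606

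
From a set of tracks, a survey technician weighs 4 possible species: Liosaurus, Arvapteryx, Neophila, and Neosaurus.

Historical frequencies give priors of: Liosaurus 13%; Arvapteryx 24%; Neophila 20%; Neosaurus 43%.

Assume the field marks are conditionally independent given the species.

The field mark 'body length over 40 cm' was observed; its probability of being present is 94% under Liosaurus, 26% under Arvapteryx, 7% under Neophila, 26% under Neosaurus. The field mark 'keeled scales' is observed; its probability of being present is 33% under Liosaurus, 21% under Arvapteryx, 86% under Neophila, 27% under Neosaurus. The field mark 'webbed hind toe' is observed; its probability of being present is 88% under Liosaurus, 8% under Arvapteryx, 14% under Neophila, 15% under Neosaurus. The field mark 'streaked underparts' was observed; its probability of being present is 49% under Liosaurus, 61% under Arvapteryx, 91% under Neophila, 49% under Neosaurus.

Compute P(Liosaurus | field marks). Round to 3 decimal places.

0.798

Multiply each prior by the joint likelihood of the field mark pattern:
  Liosaurus: 0.13 × 0.94 × 0.33 × 0.88 × 0.49 = 0.017389
  Arvapteryx: 0.24 × 0.26 × 0.21 × 0.08 × 0.61 = 0.00063948
  Neophila: 0.20 × 0.07 × 0.86 × 0.14 × 0.91 = 0.0015339
  Neosaurus: 0.43 × 0.26 × 0.27 × 0.15 × 0.49 = 0.0022187
The unnormalized weights sum to 0.021781.
P(Liosaurus | evidence) = 0.017389 / 0.021781 ≈ 0.798.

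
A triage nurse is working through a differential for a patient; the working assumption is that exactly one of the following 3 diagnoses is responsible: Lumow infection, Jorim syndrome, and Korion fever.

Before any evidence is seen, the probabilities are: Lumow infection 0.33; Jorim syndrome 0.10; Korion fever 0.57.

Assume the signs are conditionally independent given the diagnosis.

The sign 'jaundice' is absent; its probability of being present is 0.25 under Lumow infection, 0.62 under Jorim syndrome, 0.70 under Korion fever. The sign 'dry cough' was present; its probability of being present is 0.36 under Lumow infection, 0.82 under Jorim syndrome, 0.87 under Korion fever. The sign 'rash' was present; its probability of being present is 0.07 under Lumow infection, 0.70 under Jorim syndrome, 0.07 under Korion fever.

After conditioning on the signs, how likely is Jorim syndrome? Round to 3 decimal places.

By Bayes' rule with conditional independence, the unnormalized weight for each hypothesis is prior × ∏ likelihoods (using 1 − P(present | H) for each absent sign):
  Lumow infection: 0.33 × (1 − 0.25) × 0.36 × 0.07 = 0.006237
  Jorim syndrome: 0.10 × (1 − 0.62) × 0.82 × 0.70 = 0.021812
  Korion fever: 0.57 × (1 − 0.70) × 0.87 × 0.07 = 0.010414
Marginal likelihood of the evidence = 0.038463.
P(Jorim syndrome | evidence) = 0.021812 / 0.038463 ≈ 0.567.

0.567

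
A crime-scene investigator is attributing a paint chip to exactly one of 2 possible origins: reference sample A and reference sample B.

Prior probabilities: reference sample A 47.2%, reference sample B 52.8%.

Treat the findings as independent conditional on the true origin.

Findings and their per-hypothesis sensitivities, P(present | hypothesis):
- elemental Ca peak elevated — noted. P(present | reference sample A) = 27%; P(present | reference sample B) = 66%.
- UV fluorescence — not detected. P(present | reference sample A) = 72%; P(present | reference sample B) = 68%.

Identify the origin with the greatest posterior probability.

reference sample B

By Bayes' rule with conditional independence, the unnormalized weight for each hypothesis is prior × ∏ likelihoods (using 1 − P(present | H) for each absent finding):
  reference sample A: 0.472 × 0.27 × (1 − 0.72) = 0.035683
  reference sample B: 0.528 × 0.66 × (1 − 0.68) = 0.11151
The unnormalized weights sum to 0.1472.
P(reference sample A | evidence) ≈ 0.035683 / 0.1472 ≈ 0.242
P(reference sample B | evidence) ≈ 0.11151 / 0.1472 ≈ 0.758
The largest is 0.758, so reference sample B is most probable.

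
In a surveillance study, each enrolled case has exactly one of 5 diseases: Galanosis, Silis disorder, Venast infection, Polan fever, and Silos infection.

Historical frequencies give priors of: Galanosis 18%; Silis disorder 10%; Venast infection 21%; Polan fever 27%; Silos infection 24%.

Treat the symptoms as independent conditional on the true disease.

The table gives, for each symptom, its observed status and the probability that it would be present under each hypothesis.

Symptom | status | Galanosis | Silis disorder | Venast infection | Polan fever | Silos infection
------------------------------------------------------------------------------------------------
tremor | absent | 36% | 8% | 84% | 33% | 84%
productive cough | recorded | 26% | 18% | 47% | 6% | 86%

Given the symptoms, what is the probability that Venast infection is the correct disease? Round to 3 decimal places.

By Bayes' rule with conditional independence, the unnormalized weight for each hypothesis is prior × ∏ likelihoods (using 1 − P(present | H) for each absent symptom):
  Galanosis: 0.18 × (1 − 0.36) × 0.26 = 0.029952
  Silis disorder: 0.10 × (1 − 0.08) × 0.18 = 0.01656
  Venast infection: 0.21 × (1 − 0.84) × 0.47 = 0.015792
  Polan fever: 0.27 × (1 − 0.33) × 0.06 = 0.010854
  Silos infection: 0.24 × (1 − 0.84) × 0.86 = 0.033024
Marginal likelihood of the evidence = 0.10618.
P(Venast infection | evidence) = 0.015792 / 0.10618 ≈ 0.149.

0.149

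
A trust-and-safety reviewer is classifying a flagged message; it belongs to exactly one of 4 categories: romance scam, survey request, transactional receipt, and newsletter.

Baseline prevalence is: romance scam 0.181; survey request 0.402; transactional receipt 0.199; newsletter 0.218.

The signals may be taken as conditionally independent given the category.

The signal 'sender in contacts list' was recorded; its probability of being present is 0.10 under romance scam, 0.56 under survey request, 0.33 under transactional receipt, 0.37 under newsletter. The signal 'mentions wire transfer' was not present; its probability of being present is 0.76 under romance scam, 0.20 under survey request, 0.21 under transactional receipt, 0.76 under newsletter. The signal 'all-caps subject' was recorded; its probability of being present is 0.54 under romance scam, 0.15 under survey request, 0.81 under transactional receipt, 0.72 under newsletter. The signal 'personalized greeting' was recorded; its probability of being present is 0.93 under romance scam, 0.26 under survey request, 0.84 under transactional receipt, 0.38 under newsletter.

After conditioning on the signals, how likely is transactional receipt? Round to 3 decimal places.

For each hypothesis, the unnormalized posterior weight is prior × product of the signal likelihoods (using 1 − P(present | H) for each absent signal):
  romance scam: 0.181 × 0.10 × (1 − 0.76) × 0.54 × 0.93 = 0.0021816
  survey request: 0.402 × 0.56 × (1 − 0.20) × 0.15 × 0.26 = 0.0070237
  transactional receipt: 0.199 × 0.33 × (1 − 0.21) × 0.81 × 0.84 = 0.035299
  newsletter: 0.218 × 0.37 × (1 − 0.76) × 0.72 × 0.38 = 0.0052965
Marginal likelihood of the evidence = 0.0498.
P(transactional receipt | evidence) = 0.035299 / 0.0498 ≈ 0.709.

0.709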